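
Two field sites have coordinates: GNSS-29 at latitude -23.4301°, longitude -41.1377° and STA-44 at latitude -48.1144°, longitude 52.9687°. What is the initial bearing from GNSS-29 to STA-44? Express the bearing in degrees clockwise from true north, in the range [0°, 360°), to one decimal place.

Δλ = 94.1064°
y = sin Δλ · cos φ₂ = 0.665931
x = cos φ₁ sin φ₂ − sin φ₁ cos φ₂ cos Δλ = -0.702104
θ = atan2(y, x) = 136.5146° → 136.5146° (mod 360°)

136.5°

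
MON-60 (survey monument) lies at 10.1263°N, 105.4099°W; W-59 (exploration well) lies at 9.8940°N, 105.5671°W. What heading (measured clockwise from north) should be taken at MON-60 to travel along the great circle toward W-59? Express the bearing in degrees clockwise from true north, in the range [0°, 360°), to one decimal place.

213.7°

Δλ = -0.1572°
y = sin Δλ · cos φ₂ = -0.002703
x = cos φ₁ sin φ₂ − sin φ₁ cos φ₂ cos Δλ = -0.004054
θ = atan2(y, x) = -146.3064° → 213.6936° (mod 360°)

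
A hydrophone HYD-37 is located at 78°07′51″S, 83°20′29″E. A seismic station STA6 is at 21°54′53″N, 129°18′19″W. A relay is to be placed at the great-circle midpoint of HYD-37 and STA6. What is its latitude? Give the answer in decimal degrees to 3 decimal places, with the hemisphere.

38.442°S

HYD-37: φ = -78.13083°, λ = +83.34139°
STA6: φ = +21.91472°, λ = -129.30528°
Bx = cos φ₂ cos Δλ = -0.781170,  By = cos φ₂ sin Δλ = 0.500476
φₘ = atan2(sin φ₁ + sin φ₂, √((cos φ₁ + Bx)² + By²)) = -38.44187°
λₘ = λ₁ + atan2(By, cos φ₁ + Bx) = -137.67041°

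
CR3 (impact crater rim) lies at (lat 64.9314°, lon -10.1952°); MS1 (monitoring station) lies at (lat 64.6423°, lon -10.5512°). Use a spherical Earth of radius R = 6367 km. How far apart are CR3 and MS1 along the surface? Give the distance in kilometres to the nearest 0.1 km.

Δφ = -0.2891°,  Δλ = -0.3560°
a = sin²(Δφ/2) + cos φ₁ cos φ₂ sin²(Δλ/2) = 0.000008
c = 2·arcsin(√a) = 0.005698 rad = 0.3265°
d = R·c = 6367 × 0.005698 = 36.3 km

36.3 km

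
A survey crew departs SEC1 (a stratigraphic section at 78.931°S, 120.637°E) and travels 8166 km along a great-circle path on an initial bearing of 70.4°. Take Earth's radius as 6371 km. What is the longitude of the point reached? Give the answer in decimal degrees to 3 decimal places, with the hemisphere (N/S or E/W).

171.660°W

δ = d/R = 8166/6371 = 1.281745 rad
φ₂ = arcsin(sin φ₁ cos δ + cos φ₁ sin δ cos θ)
   = arcsin(-0.98140·0.28504 + 0.19199·0.95851·0.33545) = -12.59206°
λ₂ = λ₁ + atan2(sin θ sin δ cos φ₁, cos δ − sin φ₁ sin φ₂) = -171.65984°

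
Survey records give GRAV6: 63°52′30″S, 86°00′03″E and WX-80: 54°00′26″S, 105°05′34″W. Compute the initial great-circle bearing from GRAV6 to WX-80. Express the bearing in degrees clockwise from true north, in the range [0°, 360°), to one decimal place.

172.6°

GRAV6: φ = -63.87500°, λ = +86.00083°
WX-80: φ = -54.00722°, λ = -105.09278°
Δλ = 168.9064°
y = sin Δλ · cos φ₂ = 0.113078
x = cos φ₁ sin φ₂ − sin φ₁ cos φ₂ cos Δλ = -0.874051
θ = atan2(y, x) = 172.6285° → 172.6285° (mod 360°)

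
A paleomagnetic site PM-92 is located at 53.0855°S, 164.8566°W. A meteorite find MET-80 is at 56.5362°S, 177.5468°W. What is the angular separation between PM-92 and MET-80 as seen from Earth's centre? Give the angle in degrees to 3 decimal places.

8.070°

Δφ = -3.4507°,  Δλ = -12.6902°
a = sin²(Δφ/2) + cos φ₁ cos φ₂ sin²(Δλ/2) = 0.004952
c = 2·arcsin(√a) = 0.140852 rad = 8.0702°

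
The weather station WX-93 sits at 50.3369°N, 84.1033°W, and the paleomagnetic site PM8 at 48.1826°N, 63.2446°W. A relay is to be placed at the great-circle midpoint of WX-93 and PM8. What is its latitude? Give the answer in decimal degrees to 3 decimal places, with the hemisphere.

Bx = cos φ₂ cos Δλ = 0.623060,  By = cos φ₂ sin Δλ = 0.237409
φₘ = atan2(sin φ₁ + sin φ₂, √((cos φ₁ + Bx)² + By²)) = 49.73090°
λₘ = λ₁ + atan2(By, cos φ₁ + Bx) = -73.44375°

49.731°N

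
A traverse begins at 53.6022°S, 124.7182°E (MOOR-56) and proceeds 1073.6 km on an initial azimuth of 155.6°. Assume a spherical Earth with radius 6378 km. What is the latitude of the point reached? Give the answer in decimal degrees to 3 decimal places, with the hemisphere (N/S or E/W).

δ = d/R = 1073.6/6378 = 0.168329 rad
φ₂ = arcsin(sin φ₁ cos δ + cos φ₁ sin δ cos θ)
   = arcsin(-0.80492·0.98587 + 0.59339·0.16753·-0.91068) = -62.13778°
λ₂ = λ₁ + atan2(sin θ sin δ cos φ₁, cos δ − sin φ₁ sin φ₂) = 133.23445°

62.138°S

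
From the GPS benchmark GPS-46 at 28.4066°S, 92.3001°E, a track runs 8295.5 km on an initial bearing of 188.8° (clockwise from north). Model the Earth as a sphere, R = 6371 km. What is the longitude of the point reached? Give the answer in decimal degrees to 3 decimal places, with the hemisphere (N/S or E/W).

53.827°W

δ = d/R = 8295.5/6371 = 1.302072 rad
φ₂ = arcsin(sin φ₁ cos δ + cos φ₁ sin δ cos θ)
   = arcsin(-0.47573·0.26550 + 0.87959·0.96411·-0.98823) = -74.65478°
λ₂ = λ₁ + atan2(sin θ sin δ cos φ₁, cos δ − sin φ₁ sin φ₂) = -53.82683°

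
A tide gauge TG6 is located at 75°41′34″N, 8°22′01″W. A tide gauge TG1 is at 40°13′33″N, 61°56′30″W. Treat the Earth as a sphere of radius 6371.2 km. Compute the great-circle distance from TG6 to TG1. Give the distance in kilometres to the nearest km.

4721 km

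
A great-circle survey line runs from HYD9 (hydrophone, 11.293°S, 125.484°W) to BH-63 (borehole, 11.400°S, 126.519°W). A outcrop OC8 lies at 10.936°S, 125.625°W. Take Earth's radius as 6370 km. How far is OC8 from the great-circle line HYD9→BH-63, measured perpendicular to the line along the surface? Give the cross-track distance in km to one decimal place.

δ₁₃ = central angle HYD9→OC8 = 0.006682 rad  (haversine)
θ₁₃ = bearing HYD9→OC8 = 338.803°,  θ₁₂ = bearing HYD9→BH-63 = 263.879°
dₓₜ = R·arcsin(sin δ₁₃ · sin(θ₁₃ − θ₁₂)) = 6370·arcsin(0.00668·sin(74.923°)) = 41.102 km
|dₓₜ| = 41.102 km

41.1 km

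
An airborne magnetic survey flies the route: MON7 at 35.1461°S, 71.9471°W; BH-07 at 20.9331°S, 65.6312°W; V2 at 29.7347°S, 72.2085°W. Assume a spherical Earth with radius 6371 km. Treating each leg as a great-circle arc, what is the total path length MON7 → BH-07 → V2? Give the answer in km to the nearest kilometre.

MON7→BH-07: c = 0.266288 rad, d = 1696.52 km
BH-07→V2: c = 0.185272 rad, d = 1180.37 km
Total = 1696.52 + 1180.37 = 2876.89 km

2877 km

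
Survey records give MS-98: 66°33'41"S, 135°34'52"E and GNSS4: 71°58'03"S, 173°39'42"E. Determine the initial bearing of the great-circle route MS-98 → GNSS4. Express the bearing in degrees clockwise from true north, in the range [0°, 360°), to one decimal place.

129.0°

MS-98: φ = -66.56139°, λ = +135.58111°
GNSS4: φ = -71.96750°, λ = +173.66167°
Δλ = 38.0806°
y = sin Δλ · cos φ₂ = 0.190925
x = cos φ₁ sin φ₂ − sin φ₁ cos φ₂ cos Δλ = -0.154668
θ = atan2(y, x) = 129.0110° → 129.0110° (mod 360°)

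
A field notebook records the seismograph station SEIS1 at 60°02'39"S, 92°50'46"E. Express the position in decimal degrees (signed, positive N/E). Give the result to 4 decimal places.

lat: 60.0442° S → -60.0442°
lon: 92.8461° E → +92.8461°

-60.0442°, +92.8461°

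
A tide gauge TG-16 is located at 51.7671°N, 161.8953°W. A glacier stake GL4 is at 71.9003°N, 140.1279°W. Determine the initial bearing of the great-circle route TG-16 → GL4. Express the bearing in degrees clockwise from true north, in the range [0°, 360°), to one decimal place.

Δλ = 21.7674°
y = sin Δλ · cos φ₂ = 0.115209
x = cos φ₁ sin φ₂ − sin φ₁ cos φ₂ cos Δλ = 0.361604
θ = atan2(y, x) = 17.6722° → 17.6722° (mod 360°)

17.7°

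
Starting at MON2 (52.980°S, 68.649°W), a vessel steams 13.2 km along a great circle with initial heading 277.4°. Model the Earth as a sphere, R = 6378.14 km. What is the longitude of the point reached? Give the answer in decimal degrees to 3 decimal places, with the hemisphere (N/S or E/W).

δ = d/R = 13.2/6378.14 = 0.002070 rad
φ₂ = arcsin(sin φ₁ cos δ + cos φ₁ sin δ cos θ)
   = arcsin(-0.79843·1.00000 + 0.60209·0.00207·0.12880) = -52.96457°
λ₂ = λ₁ + atan2(sin θ sin δ cos φ₁, cos δ − sin φ₁ sin φ₂) = -68.84423°

68.844°W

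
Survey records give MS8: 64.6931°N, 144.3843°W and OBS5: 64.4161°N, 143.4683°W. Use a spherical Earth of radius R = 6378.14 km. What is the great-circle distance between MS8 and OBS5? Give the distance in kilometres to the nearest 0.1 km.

53.6 km

Δφ = -0.2770°,  Δλ = 0.9160°
a = sin²(Δφ/2) + cos φ₁ cos φ₂ sin²(Δλ/2) = 0.000018
c = 2·arcsin(√a) = 0.008400 rad = 0.4813°
d = R·c = 6378.14 × 0.008400 = 53.6 km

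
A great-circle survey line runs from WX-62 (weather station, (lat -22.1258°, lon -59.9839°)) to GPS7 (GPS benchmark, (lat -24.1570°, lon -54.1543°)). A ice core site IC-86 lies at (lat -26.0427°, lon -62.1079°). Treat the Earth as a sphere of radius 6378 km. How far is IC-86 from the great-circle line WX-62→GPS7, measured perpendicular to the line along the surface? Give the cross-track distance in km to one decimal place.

δ₁₃ = central angle WX-62→IC-86 = 0.076277 rad  (haversine)
θ₁₃ = bearing WX-62→IC-86 = 205.912°,  θ₁₂ = bearing WX-62→GPS7 = 111.882°
dₓₜ = R·arcsin(sin δ₁₃ · sin(θ₁₃ − θ₁₂)) = 6378·arcsin(0.07620·sin(94.030°)) = 485.287 km
|dₓₜ| = 485.287 km

485.3 km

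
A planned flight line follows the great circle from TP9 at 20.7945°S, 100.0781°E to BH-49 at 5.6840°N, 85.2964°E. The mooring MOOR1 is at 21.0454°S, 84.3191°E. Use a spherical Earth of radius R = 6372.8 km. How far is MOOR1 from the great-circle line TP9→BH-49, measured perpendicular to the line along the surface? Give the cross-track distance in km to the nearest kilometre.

δ₁₃ = central angle TP9→MOOR1 = 0.256849 rad  (haversine)
θ₁₃ = bearing TP9→MOOR1 = 266.201°,  θ₁₂ = bearing TP9→BH-49 = 329.683°
dₓₜ = R·arcsin(sin δ₁₃ · sin(θ₁₃ − θ₁₂)) = 6372.8·arcsin(0.25403·sin(-63.482°)) = -1461.365 km
|dₓₜ| = 1461.365 km

1461 km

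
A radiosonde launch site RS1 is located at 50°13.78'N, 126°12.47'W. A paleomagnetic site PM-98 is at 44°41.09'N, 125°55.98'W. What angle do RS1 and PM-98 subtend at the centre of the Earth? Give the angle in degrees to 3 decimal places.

5.548°

RS1: φ = +50.22967°, λ = -126.20783°
PM-98: φ = +44.68483°, λ = -125.93300°
Δφ = -5.5448°,  Δλ = 0.2748°
a = sin²(Δφ/2) + cos φ₁ cos φ₂ sin²(Δλ/2) = 0.002342
c = 2·arcsin(√a) = 0.096830 rad = 5.5479°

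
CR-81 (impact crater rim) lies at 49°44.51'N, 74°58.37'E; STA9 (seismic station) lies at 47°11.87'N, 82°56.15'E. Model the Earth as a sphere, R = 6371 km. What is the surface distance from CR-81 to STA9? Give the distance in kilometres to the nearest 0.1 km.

651.2 km

CR-81: φ = +49.74183°, λ = +74.97283°
STA9: φ = +47.19783°, λ = +82.93583°
Δφ = -2.5440°,  Δλ = 7.9630°
a = sin²(Δφ/2) + cos φ₁ cos φ₂ sin²(Δλ/2) = 0.002610
c = 2·arcsin(√a) = 0.102215 rad = 5.8565°
d = R·c = 6371 × 0.102215 = 651.2 km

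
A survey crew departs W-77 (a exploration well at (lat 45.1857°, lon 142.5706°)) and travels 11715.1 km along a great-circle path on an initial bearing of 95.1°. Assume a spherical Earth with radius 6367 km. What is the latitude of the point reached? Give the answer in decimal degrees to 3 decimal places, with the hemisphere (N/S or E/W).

δ = d/R = 11715.1/6367 = 1.839972 rad
φ₂ = arcsin(sin φ₁ cos δ + cos φ₁ sin δ cos θ)
   = arcsin(0.70939·-0.26594 + 0.70481·0.96399·-0.08889) = -14.42140°
λ₂ = λ₁ + atan2(sin θ sin δ cos φ₁, cos δ − sin φ₁ sin φ₂) = -119.91559°

14.421°S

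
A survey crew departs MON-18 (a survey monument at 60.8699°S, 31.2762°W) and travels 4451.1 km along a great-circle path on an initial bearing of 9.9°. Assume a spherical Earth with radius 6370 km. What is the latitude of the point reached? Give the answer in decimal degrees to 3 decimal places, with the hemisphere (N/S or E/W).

21.120°S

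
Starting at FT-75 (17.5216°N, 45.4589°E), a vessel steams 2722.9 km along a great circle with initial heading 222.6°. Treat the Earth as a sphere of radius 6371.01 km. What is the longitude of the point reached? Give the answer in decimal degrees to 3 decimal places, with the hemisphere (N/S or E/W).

29.163°E

δ = d/R = 2722.9/6371.01 = 0.427389 rad
φ₂ = arcsin(sin φ₁ cos δ + cos φ₁ sin δ cos θ)
   = arcsin(0.30107·0.91005 + 0.95360·0.41450·-0.73610) = -0.97227°
λ₂ = λ₁ + atan2(sin θ sin δ cos φ₁, cos δ − sin φ₁ sin φ₂) = 29.16271°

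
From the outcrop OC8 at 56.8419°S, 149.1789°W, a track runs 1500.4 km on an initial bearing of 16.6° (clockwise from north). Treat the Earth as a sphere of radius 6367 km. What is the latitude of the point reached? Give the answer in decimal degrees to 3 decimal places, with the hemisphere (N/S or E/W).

δ = d/R = 1500.4/6367 = 0.235653 rad
φ₂ = arcsin(sin φ₁ cos δ + cos φ₁ sin δ cos θ)
   = arcsin(-0.83716·0.97236 + 0.54695·0.23348·0.95832) = -43.76075°
λ₂ = λ₁ + atan2(sin θ sin δ cos φ₁, cos δ − sin φ₁ sin φ₂) = -143.87981°

43.761°S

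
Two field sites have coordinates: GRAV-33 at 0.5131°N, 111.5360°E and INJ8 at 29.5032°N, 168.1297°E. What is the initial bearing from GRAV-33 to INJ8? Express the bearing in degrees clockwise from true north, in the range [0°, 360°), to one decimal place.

56.1°

Δλ = 56.5937°
y = sin Δλ · cos φ₂ = 0.726539
x = cos φ₁ sin φ₂ − sin φ₁ cos φ₂ cos Δλ = 0.488161
θ = atan2(y, x) = 56.1029° → 56.1029° (mod 360°)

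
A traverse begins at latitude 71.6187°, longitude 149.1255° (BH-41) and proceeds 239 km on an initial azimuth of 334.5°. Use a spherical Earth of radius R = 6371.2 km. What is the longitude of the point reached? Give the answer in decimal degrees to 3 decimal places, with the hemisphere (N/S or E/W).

145.860°E

δ = d/R = 239/6371.2 = 0.037513 rad
φ₂ = arcsin(sin φ₁ cos δ + cos φ₁ sin δ cos θ)
   = arcsin(0.94898·0.99930 + 0.31534·0.03750·0.90259) = 73.53352°
λ₂ = λ₁ + atan2(sin θ sin δ cos φ₁, cos δ − sin φ₁ sin φ₂) = 145.86012°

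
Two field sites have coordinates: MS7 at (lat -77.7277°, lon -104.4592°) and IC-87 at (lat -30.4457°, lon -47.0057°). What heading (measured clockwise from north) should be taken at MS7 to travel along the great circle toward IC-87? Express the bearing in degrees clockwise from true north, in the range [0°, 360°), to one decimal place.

64.6°

Δλ = 57.4535°
y = sin Δλ · cos φ₂ = 0.726720
x = cos φ₁ sin φ₂ − sin φ₁ cos φ₂ cos Δλ = 0.345495
θ = atan2(y, x) = 64.5728° → 64.5728° (mod 360°)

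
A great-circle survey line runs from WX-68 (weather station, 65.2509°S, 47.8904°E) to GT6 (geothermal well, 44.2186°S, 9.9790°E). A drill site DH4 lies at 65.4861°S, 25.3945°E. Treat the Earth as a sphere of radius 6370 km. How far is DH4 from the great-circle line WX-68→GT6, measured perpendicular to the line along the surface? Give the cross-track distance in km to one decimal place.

δ₁₃ = central angle WX-68→DH4 = 0.162820 rad  (haversine)
θ₁₃ = bearing WX-68→DH4 = 258.334°,  θ₁₂ = bearing WX-68→GT6 = 296.706°
dₓₜ = R·arcsin(sin δ₁₃ · sin(θ₁₃ − θ₁₂)) = 6370·arcsin(0.16210·sin(-38.372°)) = -642.080 km
|dₓₜ| = 642.080 km

642.1 km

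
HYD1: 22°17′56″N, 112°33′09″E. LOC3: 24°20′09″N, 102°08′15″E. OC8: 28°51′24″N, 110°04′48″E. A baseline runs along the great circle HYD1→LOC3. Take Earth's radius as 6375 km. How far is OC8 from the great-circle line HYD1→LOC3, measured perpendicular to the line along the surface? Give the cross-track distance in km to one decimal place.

650.8 km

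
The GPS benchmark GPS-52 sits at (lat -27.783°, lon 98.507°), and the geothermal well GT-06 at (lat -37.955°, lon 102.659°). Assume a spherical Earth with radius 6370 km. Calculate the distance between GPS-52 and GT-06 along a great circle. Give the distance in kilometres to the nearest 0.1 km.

Δφ = -10.1720°,  Δλ = 4.1520°
a = sin²(Δφ/2) + cos φ₁ cos φ₂ sin²(Δλ/2) = 0.008774
c = 2·arcsin(√a) = 0.187619 rad = 10.7498°
d = R·c = 6370 × 0.187619 = 1195.1 km

1195.1 km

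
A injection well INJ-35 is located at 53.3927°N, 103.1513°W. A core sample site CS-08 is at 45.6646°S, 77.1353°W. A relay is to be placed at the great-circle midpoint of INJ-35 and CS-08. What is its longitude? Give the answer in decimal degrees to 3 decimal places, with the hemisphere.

Bx = cos φ₂ cos Δλ = 0.628043,  By = cos φ₂ sin Δλ = 0.306534
φₘ = atan2(sin φ₁ + sin φ₂, √((cos φ₁ + Bx)² + By²)) = 3.96484°
λₘ = λ₁ + atan2(By, cos φ₁ + Bx) = -89.09560°

89.096°W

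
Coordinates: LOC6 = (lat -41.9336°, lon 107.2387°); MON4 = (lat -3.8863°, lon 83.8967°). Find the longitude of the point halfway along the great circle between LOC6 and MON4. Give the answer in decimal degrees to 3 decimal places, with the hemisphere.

93.844°E

Bx = cos φ₂ cos Δλ = 0.916045,  By = cos φ₂ sin Δλ = -0.395308
φₘ = atan2(sin φ₁ + sin φ₂, √((cos φ₁ + Bx)² + By²)) = -23.33285°
λₘ = λ₁ + atan2(By, cos φ₁ + Bx) = 93.84366°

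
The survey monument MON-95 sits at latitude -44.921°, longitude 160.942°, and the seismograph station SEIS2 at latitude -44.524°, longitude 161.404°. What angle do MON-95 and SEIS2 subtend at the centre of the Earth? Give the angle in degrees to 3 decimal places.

0.515°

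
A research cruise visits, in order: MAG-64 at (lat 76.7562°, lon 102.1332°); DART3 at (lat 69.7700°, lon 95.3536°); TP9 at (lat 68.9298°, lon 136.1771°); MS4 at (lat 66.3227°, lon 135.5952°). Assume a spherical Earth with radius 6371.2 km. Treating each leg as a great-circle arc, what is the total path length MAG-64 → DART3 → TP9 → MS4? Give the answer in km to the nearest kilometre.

MAG-64→DART3: c = 0.126405 rad, d = 805.35 km
DART3→TP9: c = 0.247001 rad, d = 1573.70 km
TP9→MS4: c = 0.045666 rad, d = 290.95 km
Total = 805.35 + 1573.70 + 290.95 = 2669.99 km

2670 km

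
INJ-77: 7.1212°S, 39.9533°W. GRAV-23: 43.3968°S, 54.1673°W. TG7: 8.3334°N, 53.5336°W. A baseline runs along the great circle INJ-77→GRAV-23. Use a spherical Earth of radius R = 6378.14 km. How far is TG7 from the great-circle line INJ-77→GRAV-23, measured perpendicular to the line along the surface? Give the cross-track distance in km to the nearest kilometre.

1931 km

δ₁₃ = central angle INJ-77→TG7 = 0.358591 rad  (haversine)
θ₁₃ = bearing INJ-77→TG7 = 318.548°,  θ₁₂ = bearing INJ-77→GRAV-23 = 196.707°
dₓₜ = R·arcsin(sin δ₁₃ · sin(θ₁₃ − θ₁₂)) = 6378.14·arcsin(0.35096·sin(121.841°)) = 1930.947 km
|dₓₜ| = 1930.947 km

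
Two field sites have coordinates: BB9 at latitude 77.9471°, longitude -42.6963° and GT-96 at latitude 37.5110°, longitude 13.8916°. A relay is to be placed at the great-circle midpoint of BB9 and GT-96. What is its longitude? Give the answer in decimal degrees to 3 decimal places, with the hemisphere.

Bx = cos φ₂ cos Δλ = 0.436801,  By = cos φ₂ sin Δλ = 0.662140
φₘ = atan2(sin φ₁ + sin φ₂, √((cos φ₁ + Bx)² + By²)) = 59.76719°
λₘ = λ₁ + atan2(By, cos φ₁ + Bx) = 3.02760°

3.028°E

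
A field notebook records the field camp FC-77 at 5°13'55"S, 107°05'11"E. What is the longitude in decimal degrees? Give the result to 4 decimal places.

107.0864°E

107° + 5′/60 + 11″/3600 = 107 + 0.08333 + 0.00306 = 107.0864°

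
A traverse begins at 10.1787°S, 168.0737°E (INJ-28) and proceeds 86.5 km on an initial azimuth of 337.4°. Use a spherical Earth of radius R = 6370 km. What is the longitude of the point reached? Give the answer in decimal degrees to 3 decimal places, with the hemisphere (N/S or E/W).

167.771°E

δ = d/R = 86.5/6370 = 0.013579 rad
φ₂ = arcsin(sin φ₁ cos δ + cos φ₁ sin δ cos θ)
   = arcsin(-0.17672·0.99991 + 0.98426·0.01358·0.92321) = -9.46027°
λ₂ = λ₁ + atan2(sin θ sin δ cos φ₁, cos δ − sin φ₁ sin φ₂) = 167.77059°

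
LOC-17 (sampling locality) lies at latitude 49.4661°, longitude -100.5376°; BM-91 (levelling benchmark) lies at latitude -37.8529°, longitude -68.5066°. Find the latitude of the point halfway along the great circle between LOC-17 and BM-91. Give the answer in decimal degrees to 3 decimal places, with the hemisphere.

6.037°N

Bx = cos φ₂ cos Δλ = 0.669383,  By = cos φ₂ sin Δλ = 0.418781
φₘ = atan2(sin φ₁ + sin φ₂, √((cos φ₁ + Bx)² + By²)) = 6.03705°
λₘ = λ₁ + atan2(By, cos φ₁ + Bx) = -82.92655°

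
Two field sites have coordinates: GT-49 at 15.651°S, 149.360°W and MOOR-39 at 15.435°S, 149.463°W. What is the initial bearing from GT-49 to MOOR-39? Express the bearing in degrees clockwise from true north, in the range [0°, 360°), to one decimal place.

335.3°

Δλ = -0.1030°
y = sin Δλ · cos φ₂ = -0.001733
x = cos φ₁ sin φ₂ − sin φ₁ cos φ₂ cos Δλ = 0.003769
θ = atan2(y, x) = -24.6885° → 335.3115° (mod 360°)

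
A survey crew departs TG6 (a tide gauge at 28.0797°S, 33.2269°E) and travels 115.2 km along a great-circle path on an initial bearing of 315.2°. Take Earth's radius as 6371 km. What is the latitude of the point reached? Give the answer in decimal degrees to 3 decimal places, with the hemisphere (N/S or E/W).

δ = d/R = 115.2/6371 = 0.018082 rad
φ₂ = arcsin(sin φ₁ cos δ + cos φ₁ sin δ cos θ)
   = arcsin(-0.47070·0.99984 + 0.88229·0.01808·0.70957) = -27.34213°
λ₂ = λ₁ + atan2(sin θ sin δ cos φ₁, cos δ − sin φ₁ sin φ₂) = 32.40509°

27.342°S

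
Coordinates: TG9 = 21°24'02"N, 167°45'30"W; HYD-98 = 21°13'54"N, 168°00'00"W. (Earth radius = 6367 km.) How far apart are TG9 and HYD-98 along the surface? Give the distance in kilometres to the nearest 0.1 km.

31.3 km

TG9: φ = +21.40056°, λ = -167.75833°
HYD-98: φ = +21.23167°, λ = -168.00000°
Δφ = -0.1689°,  Δλ = -0.2417°
a = sin²(Δφ/2) + cos φ₁ cos φ₂ sin²(Δλ/2) = 0.000006
c = 2·arcsin(√a) = 0.004912 rad = 0.2814°
d = R·c = 6367 × 0.004912 = 31.3 km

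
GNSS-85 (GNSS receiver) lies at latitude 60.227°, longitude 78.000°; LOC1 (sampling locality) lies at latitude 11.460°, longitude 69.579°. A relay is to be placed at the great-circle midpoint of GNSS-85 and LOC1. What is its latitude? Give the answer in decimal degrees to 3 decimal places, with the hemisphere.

Bx = cos φ₂ cos Δλ = 0.969497,  By = cos φ₂ sin Δλ = -0.143526
φₘ = atan2(sin φ₁ + sin φ₂, √((cos φ₁ + Bx)² + By²)) = 35.90913°
λₘ = λ₁ + atan2(By, cos φ₁ + Bx) = 72.40862°

35.909°N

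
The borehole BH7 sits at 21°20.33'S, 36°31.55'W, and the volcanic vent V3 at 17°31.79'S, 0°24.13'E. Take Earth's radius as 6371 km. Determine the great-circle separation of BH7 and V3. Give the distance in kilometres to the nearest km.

3887 km

BH7: φ = -21.33883°, λ = -36.52583°
V3: φ = -17.52983°, λ = +0.40217°
Δφ = 3.8090°,  Δλ = 36.9280°
a = sin²(Δφ/2) + cos φ₁ cos φ₂ sin²(Δλ/2) = 0.090194
c = 2·arcsin(√a) = 0.610062 rad = 34.9540°
d = R·c = 6371 × 0.610062 = 3886.7 km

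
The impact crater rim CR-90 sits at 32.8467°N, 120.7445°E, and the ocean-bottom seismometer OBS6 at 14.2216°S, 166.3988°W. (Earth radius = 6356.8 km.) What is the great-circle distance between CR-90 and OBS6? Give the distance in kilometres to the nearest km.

Δφ = -47.0683°,  Δλ = 72.8567°
a = sin²(Δφ/2) + cos φ₁ cos φ₂ sin²(Δλ/2) = 0.446602
c = 2·arcsin(√a) = 1.463796 rad = 83.8693°
d = R·c = 6356.8 × 1.463796 = 9305.1 km

9305 km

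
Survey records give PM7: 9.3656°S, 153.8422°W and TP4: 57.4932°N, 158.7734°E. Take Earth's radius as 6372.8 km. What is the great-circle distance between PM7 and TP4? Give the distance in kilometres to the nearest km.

Δφ = 66.8588°,  Δλ = -47.3844°
a = sin²(Δφ/2) + cos φ₁ cos φ₂ sin²(Δλ/2) = 0.389114
c = 2·arcsin(√a) = 1.347164 rad = 77.1868°
d = R·c = 6372.8 × 1.347164 = 8585.2 km

8585 km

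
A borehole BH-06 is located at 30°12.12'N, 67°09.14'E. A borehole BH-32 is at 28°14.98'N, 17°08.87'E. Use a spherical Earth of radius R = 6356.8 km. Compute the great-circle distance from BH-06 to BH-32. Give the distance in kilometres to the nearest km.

BH-06: φ = +30.20200°, λ = +67.15233°
BH-32: φ = +28.24967°, λ = +17.14783°
Δφ = -1.9523°,  Δλ = -50.0045°
a = sin²(Δφ/2) + cos φ₁ cos φ₂ sin²(Δλ/2) = 0.136289
c = 2·arcsin(√a) = 0.756240 rad = 43.3294°
d = R·c = 6356.8 × 0.756240 = 4807.3 km

4807 km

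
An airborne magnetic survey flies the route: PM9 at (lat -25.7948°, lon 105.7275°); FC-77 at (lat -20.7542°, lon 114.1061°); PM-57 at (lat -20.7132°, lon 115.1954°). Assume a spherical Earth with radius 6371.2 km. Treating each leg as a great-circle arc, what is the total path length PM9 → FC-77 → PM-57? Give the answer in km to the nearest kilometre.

1136 km

PM9→FC-77: c = 0.160506 rad, d = 1022.61 km
FC-77→PM-57: c = 0.017795 rad, d = 113.38 km
Total = 1022.61 + 113.38 = 1135.99 km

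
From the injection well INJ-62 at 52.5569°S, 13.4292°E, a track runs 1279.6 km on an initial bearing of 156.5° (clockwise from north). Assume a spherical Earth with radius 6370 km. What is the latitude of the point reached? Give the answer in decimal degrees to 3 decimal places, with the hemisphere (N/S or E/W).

62.778°S

δ = d/R = 1279.6/6370 = 0.200879 rad
φ₂ = arcsin(sin φ₁ cos δ + cos φ₁ sin δ cos θ)
   = arcsin(-0.79396·0.97989 + 0.60797·0.19953·-0.91706) = -62.77793°
λ₂ = λ₁ + atan2(sin θ sin δ cos φ₁, cos δ − sin φ₁ sin φ₂) = 23.44561°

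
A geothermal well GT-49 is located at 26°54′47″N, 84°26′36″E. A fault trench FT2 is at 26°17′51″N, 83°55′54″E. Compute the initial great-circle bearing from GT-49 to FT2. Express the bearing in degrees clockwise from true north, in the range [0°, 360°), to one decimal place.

GT-49: φ = +26.91306°, λ = +84.44333°
FT2: φ = +26.29750°, λ = +83.93167°
Δλ = -0.5117°
y = sin Δλ · cos φ₂ = -0.008006
x = cos φ₁ sin φ₂ − sin φ₁ cos φ₂ cos Δλ = -0.010727
θ = atan2(y, x) = -143.2650° → 216.7350° (mod 360°)

216.7°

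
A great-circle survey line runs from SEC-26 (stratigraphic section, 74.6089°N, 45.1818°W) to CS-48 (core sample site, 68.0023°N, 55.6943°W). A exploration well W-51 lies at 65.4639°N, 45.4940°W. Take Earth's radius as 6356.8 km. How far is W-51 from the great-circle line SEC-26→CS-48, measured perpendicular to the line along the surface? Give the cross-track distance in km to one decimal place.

δ₁₃ = central angle SEC-26→W-51 = 0.159621 rad  (haversine)
θ₁₃ = bearing SEC-26→W-51 = 180.816°,  θ₁₂ = bearing SEC-26→CS-48 = 212.089°
dₓₜ = R·arcsin(sin δ₁₃ · sin(θ₁₃ − θ₁₂)) = 6356.8·arcsin(0.15894·sin(-31.273°)) = -525.103 km
|dₓₜ| = 525.103 km

525.1 km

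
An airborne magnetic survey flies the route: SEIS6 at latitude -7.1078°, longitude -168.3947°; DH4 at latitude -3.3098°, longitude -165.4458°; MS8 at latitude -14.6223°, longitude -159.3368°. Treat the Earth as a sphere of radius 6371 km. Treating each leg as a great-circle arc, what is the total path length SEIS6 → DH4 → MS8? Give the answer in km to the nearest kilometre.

SEIS6→DH4: c = 0.083787 rad, d = 533.80 km
DH4→MS8: c = 0.223687 rad, d = 1425.11 km
Total = 533.80 + 1425.11 = 1958.91 km

1959 km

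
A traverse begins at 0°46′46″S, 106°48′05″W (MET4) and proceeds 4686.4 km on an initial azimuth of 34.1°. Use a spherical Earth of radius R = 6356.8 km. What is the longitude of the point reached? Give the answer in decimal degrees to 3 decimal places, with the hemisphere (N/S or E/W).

80.055°W

MET4: φ = -0.77944°, λ = -106.80139°
δ = d/R = 4686.4/6356.8 = 0.737226 rad
φ₂ = arcsin(sin φ₁ cos δ + cos φ₁ sin δ cos θ)
   = arcsin(-0.01360·0.74034 + 0.99991·0.67224·0.82806) = 33.12929°
λ₂ = λ₁ + atan2(sin θ sin δ cos φ₁, cos δ − sin φ₁ sin φ₂) = -80.05506°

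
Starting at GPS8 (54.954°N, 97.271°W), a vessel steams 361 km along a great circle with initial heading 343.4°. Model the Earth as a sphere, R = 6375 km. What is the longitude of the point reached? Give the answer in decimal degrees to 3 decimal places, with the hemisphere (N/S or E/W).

99.022°W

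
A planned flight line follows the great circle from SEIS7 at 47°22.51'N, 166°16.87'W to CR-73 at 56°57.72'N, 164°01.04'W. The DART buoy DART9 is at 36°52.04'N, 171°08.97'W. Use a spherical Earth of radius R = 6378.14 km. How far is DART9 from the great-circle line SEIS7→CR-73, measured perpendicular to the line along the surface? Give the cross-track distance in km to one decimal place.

SEIS7: φ = +47.37517°, λ = -166.28117°
CR-73: φ = +56.96200°, λ = -164.01733°
DART9: φ = +36.86733°, λ = -171.14950°
δ₁₃ = central angle SEIS7→DART9 = 0.193821 rad  (haversine)
θ₁₃ = bearing SEIS7→DART9 = 200.640°,  θ₁₂ = bearing SEIS7→CR-73 = 7.354°
dₓₜ = R·arcsin(sin δ₁₃ · sin(θ₁₃ − θ₁₂)) = 6378.14·arcsin(0.19261·sin(193.286°)) = -282.414 km
|dₓₜ| = 282.414 km

282.4 km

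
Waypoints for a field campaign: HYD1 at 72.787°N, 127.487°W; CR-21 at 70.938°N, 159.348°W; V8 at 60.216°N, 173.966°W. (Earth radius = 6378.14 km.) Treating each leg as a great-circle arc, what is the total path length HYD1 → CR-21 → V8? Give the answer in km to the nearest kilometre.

2471 km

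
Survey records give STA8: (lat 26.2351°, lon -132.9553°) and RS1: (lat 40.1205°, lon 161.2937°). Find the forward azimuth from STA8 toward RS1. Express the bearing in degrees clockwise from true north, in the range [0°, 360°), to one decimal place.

Δλ = -65.7510°
y = sin Δλ · cos φ₂ = -0.697222
x = cos φ₁ sin φ₂ − sin φ₁ cos φ₂ cos Δλ = 0.439184
θ = atan2(y, x) = -57.7929° → 302.2071° (mod 360°)

302.2°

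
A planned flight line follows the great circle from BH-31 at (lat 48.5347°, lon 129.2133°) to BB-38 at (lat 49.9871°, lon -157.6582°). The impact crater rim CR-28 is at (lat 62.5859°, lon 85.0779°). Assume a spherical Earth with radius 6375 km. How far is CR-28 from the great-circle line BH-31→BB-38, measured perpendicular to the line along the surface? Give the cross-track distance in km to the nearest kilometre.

δ₁₃ = central angle BH-31→CR-28 = 0.486420 rad  (haversine)
θ₁₃ = bearing BH-31→CR-28 = 316.697°,  θ₁₂ = bearing BH-31→BB-38 = 59.163°
dₓₜ = R·arcsin(sin δ₁₃ · sin(θ₁₃ − θ₁₂)) = 6375·arcsin(0.46746·sin(257.533°)) = -3021.701 km
|dₓₜ| = 3021.701 km

3022 km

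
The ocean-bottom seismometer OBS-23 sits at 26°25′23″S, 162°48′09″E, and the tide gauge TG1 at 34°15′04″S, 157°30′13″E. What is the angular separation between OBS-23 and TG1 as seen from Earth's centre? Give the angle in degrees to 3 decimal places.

9.062°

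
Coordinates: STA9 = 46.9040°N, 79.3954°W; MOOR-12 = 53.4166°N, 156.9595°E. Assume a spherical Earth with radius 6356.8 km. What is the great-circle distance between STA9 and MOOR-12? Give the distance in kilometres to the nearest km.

7639 km

Δφ = 6.5126°,  Δλ = -123.6451°
a = sin²(Δφ/2) + cos φ₁ cos φ₂ sin²(Δλ/2) = 0.319627
c = 2·arcsin(√a) = 1.201729 rad = 68.8540°
d = R·c = 6356.8 × 1.201729 = 7639.1 km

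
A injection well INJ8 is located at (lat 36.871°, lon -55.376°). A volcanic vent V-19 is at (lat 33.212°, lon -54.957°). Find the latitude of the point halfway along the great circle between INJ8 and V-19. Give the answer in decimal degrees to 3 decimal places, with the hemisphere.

35.042°N

Bx = cos φ₂ cos Δλ = 0.836627,  By = cos φ₂ sin Δλ = 0.006118
φₘ = atan2(sin φ₁ + sin φ₂, √((cos φ₁ + Bx)² + By²)) = 35.04168°
λₘ = λ₁ + atan2(By, cos φ₁ + Bx) = -55.16181°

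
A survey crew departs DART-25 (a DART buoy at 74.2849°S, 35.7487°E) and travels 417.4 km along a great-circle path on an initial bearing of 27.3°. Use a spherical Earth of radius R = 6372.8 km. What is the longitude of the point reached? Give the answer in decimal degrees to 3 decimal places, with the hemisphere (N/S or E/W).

δ = d/R = 417.4/6372.8 = 0.065497 rad
φ₂ = arcsin(sin φ₁ cos δ + cos φ₁ sin δ cos θ)
   = arcsin(-0.96262·0.99786 + 0.27085·0.06545·0.88862) = -70.87454°
λ₂ = λ₁ + atan2(sin θ sin δ cos φ₁, cos δ − sin φ₁ sin φ₂) = 41.00561°

41.006°E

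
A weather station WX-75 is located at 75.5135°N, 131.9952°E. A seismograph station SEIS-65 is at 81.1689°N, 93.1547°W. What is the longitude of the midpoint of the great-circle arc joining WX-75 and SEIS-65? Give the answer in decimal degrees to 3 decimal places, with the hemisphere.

Bx = cos φ₂ cos Δλ = -0.108272,  By = cos φ₂ sin Δλ = 0.108840
φₘ = atan2(sin φ₁ + sin φ₂, √((cos φ₁ + Bx)² + By²)) = 84.77745°
λₘ = λ₁ + atan2(By, cos φ₁ + Bx) = 169.48812°

169.488°E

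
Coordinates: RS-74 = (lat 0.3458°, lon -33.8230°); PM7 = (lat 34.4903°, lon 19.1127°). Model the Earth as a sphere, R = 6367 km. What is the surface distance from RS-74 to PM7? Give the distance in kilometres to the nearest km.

Δφ = 34.1445°,  Δλ = 52.9357°
a = sin²(Δφ/2) + cos φ₁ cos φ₂ sin²(Δλ/2) = 0.249912
c = 2·arcsin(√a) = 1.046994 rad = 59.9883°
d = R·c = 6367 × 1.046994 = 6666.2 km

6666 km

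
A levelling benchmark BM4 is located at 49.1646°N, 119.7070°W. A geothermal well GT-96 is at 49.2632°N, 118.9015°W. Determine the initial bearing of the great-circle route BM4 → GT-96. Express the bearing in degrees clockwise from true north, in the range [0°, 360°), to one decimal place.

79.1°

Δλ = 0.8055°
y = sin Δλ · cos φ₂ = 0.009174
x = cos φ₁ sin φ₂ − sin φ₁ cos φ₂ cos Δλ = 0.001770
θ = atan2(y, x) = 79.0818° → 79.0818° (mod 360°)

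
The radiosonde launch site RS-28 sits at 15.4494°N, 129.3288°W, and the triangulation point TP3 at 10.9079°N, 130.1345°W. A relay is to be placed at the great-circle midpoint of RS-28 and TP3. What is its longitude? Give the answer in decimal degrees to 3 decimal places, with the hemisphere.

129.735°W

Bx = cos φ₂ cos Δλ = 0.981836,  By = cos φ₂ sin Δλ = -0.013808
φₘ = atan2(sin φ₁ + sin φ₂, √((cos φ₁ + Bx)² + By²)) = 13.17896°
λₘ = λ₁ + atan2(By, cos φ₁ + Bx) = -129.73539°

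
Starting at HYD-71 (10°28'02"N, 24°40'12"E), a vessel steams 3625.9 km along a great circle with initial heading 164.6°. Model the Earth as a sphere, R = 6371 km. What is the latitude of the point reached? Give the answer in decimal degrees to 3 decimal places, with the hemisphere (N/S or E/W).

20.969°S

HYD-71: φ = +10.46722°, λ = +24.67000°
δ = d/R = 3625.9/6371 = 0.569126 rad
φ₂ = arcsin(sin φ₁ cos δ + cos φ₁ sin δ cos θ)
   = arcsin(0.18167·0.84237 + 0.98336·0.53890·-0.96410) = -20.96913°
λ₂ = λ₁ + atan2(sin θ sin δ cos φ₁, cos δ − sin φ₁ sin φ₂) = 33.48571°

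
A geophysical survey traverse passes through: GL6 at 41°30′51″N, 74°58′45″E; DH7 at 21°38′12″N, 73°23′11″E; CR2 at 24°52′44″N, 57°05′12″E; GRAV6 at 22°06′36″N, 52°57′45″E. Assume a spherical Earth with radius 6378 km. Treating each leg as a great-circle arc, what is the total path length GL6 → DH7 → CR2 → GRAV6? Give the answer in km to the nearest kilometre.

GL6: φ = +41.51417°, λ = +74.97917°
DH7: φ = +21.63667°, λ = +73.38639°
CR2: φ = +24.87889°, λ = +57.08667°
GRAV6: φ = +22.11000°, λ = +52.96250°
GL6→DH7: c = 0.347718 rad, d = 2217.74 km
DH7→CR2: c = 0.267233 rad, d = 1704.41 km
CR2→GRAV6: c = 0.081802 rad, d = 521.73 km
Total = 2217.74 + 1704.41 + 521.73 = 4443.89 km

4444 km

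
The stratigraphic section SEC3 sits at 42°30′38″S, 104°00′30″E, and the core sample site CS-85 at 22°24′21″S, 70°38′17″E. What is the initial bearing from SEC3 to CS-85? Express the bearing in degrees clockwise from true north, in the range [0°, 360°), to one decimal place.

SEC3: φ = -42.51056°, λ = +104.00833°
CS-85: φ = -22.40583°, λ = +70.63806°
Δλ = -33.3703°
y = sin Δλ · cos φ₂ = -0.508523
x = cos φ₁ sin φ₂ − sin φ₁ cos φ₂ cos Δλ = 0.240743
θ = atan2(y, x) = -64.6664° → 295.3336° (mod 360°)

295.3°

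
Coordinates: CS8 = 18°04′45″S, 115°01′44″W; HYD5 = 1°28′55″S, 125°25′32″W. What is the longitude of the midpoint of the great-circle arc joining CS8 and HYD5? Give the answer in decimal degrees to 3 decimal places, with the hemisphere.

120.358°W

CS8: φ = -18.07917°, λ = -115.02889°
HYD5: φ = -1.48194°, λ = -125.42556°
Bx = cos φ₂ cos Δλ = 0.983253,  By = cos φ₂ sin Δλ = -0.180402
φₘ = atan2(sin φ₁ + sin φ₂, √((cos φ₁ + Bx)² + By²)) = -9.82014°
λₘ = λ₁ + atan2(By, cos φ₁ + Bx) = -120.35829°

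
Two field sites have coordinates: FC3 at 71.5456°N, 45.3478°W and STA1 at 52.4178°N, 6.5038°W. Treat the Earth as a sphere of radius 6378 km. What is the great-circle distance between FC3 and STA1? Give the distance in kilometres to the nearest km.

2846 km

Δφ = -19.1278°,  Δλ = 38.8440°
a = sin²(Δφ/2) + cos φ₁ cos φ₂ sin²(Δλ/2) = 0.048952
c = 2·arcsin(√a) = 0.446196 rad = 25.5651°
d = R·c = 6378 × 0.446196 = 2845.8 km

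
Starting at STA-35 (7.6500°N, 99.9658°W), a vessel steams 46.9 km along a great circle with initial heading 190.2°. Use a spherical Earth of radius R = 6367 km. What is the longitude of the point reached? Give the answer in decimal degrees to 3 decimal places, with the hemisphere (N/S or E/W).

δ = d/R = 46.9/6367 = 0.007366 rad
φ₂ = arcsin(sin φ₁ cos δ + cos φ₁ sin δ cos θ)
   = arcsin(0.13312·0.99997 + 0.99110·0.00737·-0.98420) = 7.23462°
λ₂ = λ₁ + atan2(sin θ sin δ cos φ₁, cos δ − sin φ₁ sin φ₂) = -100.04114°

100.041°W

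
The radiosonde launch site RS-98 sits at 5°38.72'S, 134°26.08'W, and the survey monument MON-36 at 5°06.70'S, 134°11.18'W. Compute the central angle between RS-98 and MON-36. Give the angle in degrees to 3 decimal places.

0.588°

RS-98: φ = -5.64533°, λ = -134.43467°
MON-36: φ = -5.11167°, λ = -134.18633°
Δφ = 0.5337°,  Δλ = 0.2483°
a = sin²(Δφ/2) + cos φ₁ cos φ₂ sin²(Δλ/2) = 0.000026
c = 2·arcsin(√a) = 0.010265 rad = 0.5882°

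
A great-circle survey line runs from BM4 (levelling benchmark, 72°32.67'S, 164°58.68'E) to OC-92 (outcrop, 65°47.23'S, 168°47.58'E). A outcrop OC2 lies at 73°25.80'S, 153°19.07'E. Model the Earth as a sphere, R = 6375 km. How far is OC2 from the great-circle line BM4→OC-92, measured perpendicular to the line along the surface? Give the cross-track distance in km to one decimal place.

327.4 km

BM4: φ = -72.54450°, λ = +164.97800°
OC-92: φ = -65.78717°, λ = +168.79300°
OC2: φ = -73.43000°, λ = +153.31783°
δ₁₃ = central angle BM4→OC2 = 0.061407 rad  (haversine)
θ₁₃ = bearing BM4→OC2 = 249.921°,  θ₁₂ = bearing BM4→OC-92 = 13.150°
dₓₜ = R·arcsin(sin δ₁₃ · sin(θ₁₃ − θ₁₂)) = 6375·arcsin(0.06137·sin(236.771°)) = -327.394 km
|dₓₜ| = 327.394 km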